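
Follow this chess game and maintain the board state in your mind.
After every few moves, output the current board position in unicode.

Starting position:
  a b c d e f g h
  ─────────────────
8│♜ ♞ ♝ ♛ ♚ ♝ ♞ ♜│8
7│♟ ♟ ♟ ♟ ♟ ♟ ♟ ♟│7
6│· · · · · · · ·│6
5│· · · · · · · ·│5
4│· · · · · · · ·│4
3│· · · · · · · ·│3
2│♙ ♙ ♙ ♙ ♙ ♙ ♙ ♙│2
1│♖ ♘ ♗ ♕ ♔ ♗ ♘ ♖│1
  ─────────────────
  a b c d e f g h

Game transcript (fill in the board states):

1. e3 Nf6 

  a b c d e f g h
  ─────────────────
8│♜ ♞ ♝ ♛ ♚ ♝ · ♜│8
7│♟ ♟ ♟ ♟ ♟ ♟ ♟ ♟│7
6│· · · · · ♞ · ·│6
5│· · · · · · · ·│5
4│· · · · · · · ·│4
3│· · · · ♙ · · ·│3
2│♙ ♙ ♙ ♙ · ♙ ♙ ♙│2
1│♖ ♘ ♗ ♕ ♔ ♗ ♘ ♖│1
  ─────────────────
  a b c d e f g h

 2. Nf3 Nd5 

  a b c d e f g h
  ─────────────────
8│♜ ♞ ♝ ♛ ♚ ♝ · ♜│8
7│♟ ♟ ♟ ♟ ♟ ♟ ♟ ♟│7
6│· · · · · · · ·│6
5│· · · ♞ · · · ·│5
4│· · · · · · · ·│4
3│· · · · ♙ ♘ · ·│3
2│♙ ♙ ♙ ♙ · ♙ ♙ ♙│2
1│♖ ♘ ♗ ♕ ♔ ♗ · ♖│1
  ─────────────────
  a b c d e f g h

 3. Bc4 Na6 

  a b c d e f g h
  ─────────────────
8│♜ · ♝ ♛ ♚ ♝ · ♜│8
7│♟ ♟ ♟ ♟ ♟ ♟ ♟ ♟│7
6│♞ · · · · · · ·│6
5│· · · ♞ · · · ·│5
4│· · ♗ · · · · ·│4
3│· · · · ♙ ♘ · ·│3
2│♙ ♙ ♙ ♙ · ♙ ♙ ♙│2
1│♖ ♘ ♗ ♕ ♔ · · ♖│1
  ─────────────────
  a b c d e f g h

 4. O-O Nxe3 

  a b c d e f g h
  ─────────────────
8│♜ · ♝ ♛ ♚ ♝ · ♜│8
7│♟ ♟ ♟ ♟ ♟ ♟ ♟ ♟│7
6│♞ · · · · · · ·│6
5│· · · · · · · ·│5
4│· · ♗ · · · · ·│4
3│· · · · ♞ ♘ · ·│3
2│♙ ♙ ♙ ♙ · ♙ ♙ ♙│2
1│♖ ♘ ♗ ♕ · ♖ ♔ ·│1
  ─────────────────
  a b c d e f g h

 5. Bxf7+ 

  a b c d e f g h
  ─────────────────
8│♜ · ♝ ♛ ♚ ♝ · ♜│8
7│♟ ♟ ♟ ♟ ♟ ♗ ♟ ♟│7
6│♞ · · · · · · ·│6
5│· · · · · · · ·│5
4│· · · · · · · ·│4
3│· · · · ♞ ♘ · ·│3
2│♙ ♙ ♙ ♙ · ♙ ♙ ♙│2
1│♖ ♘ ♗ ♕ · ♖ ♔ ·│1
  ─────────────────
  a b c d e f g h


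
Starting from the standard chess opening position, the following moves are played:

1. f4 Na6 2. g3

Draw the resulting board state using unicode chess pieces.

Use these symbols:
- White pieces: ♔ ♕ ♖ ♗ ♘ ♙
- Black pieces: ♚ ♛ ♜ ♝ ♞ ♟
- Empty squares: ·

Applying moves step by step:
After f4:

♜ ♞ ♝ ♛ ♚ ♝ ♞ ♜
♟ ♟ ♟ ♟ ♟ ♟ ♟ ♟
· · · · · · · ·
· · · · · · · ·
· · · · · ♙ · ·
· · · · · · · ·
♙ ♙ ♙ ♙ ♙ · ♙ ♙
♖ ♘ ♗ ♕ ♔ ♗ ♘ ♖


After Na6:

♜ · ♝ ♛ ♚ ♝ ♞ ♜
♟ ♟ ♟ ♟ ♟ ♟ ♟ ♟
♞ · · · · · · ·
· · · · · · · ·
· · · · · ♙ · ·
· · · · · · · ·
♙ ♙ ♙ ♙ ♙ · ♙ ♙
♖ ♘ ♗ ♕ ♔ ♗ ♘ ♖


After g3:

♜ · ♝ ♛ ♚ ♝ ♞ ♜
♟ ♟ ♟ ♟ ♟ ♟ ♟ ♟
♞ · · · · · · ·
· · · · · · · ·
· · · · · ♙ · ·
· · · · · · ♙ ·
♙ ♙ ♙ ♙ ♙ · · ♙
♖ ♘ ♗ ♕ ♔ ♗ ♘ ♖



  a b c d e f g h
  ─────────────────
8│♜ · ♝ ♛ ♚ ♝ ♞ ♜│8
7│♟ ♟ ♟ ♟ ♟ ♟ ♟ ♟│7
6│♞ · · · · · · ·│6
5│· · · · · · · ·│5
4│· · · · · ♙ · ·│4
3│· · · · · · ♙ ·│3
2│♙ ♙ ♙ ♙ ♙ · · ♙│2
1│♖ ♘ ♗ ♕ ♔ ♗ ♘ ♖│1
  ─────────────────
  a b c d e f g h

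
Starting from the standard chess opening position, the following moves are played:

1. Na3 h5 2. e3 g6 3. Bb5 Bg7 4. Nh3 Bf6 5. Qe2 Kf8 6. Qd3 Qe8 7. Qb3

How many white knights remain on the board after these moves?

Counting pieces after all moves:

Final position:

  a b c d e f g h
  ─────────────────
8│♜ ♞ ♝ · ♛ ♚ ♞ ♜│8
7│♟ ♟ ♟ ♟ ♟ ♟ · ·│7
6│· · · · · ♝ ♟ ·│6
5│· ♗ · · · · · ♟│5
4│· · · · · · · ·│4
3│♘ ♕ · · ♙ · · ♘│3
2│♙ ♙ ♙ ♙ · ♙ ♙ ♙│2
1│♖ · ♗ · ♔ · · ♖│1
  ─────────────────
  a b c d e f g h


2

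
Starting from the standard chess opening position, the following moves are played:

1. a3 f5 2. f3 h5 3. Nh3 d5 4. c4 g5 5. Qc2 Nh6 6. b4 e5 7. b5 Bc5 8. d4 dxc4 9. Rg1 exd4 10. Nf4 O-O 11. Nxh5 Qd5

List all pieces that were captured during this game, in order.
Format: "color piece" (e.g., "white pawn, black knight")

Tracking captures:
  dxc4: captured white pawn
  exd4: captured white pawn
  Nxh5: captured black pawn

white pawn, white pawn, black pawn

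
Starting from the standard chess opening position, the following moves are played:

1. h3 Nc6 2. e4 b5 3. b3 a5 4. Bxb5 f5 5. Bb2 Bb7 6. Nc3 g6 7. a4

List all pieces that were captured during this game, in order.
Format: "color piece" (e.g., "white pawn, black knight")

Tracking captures:
  Bxb5: captured black pawn

black pawn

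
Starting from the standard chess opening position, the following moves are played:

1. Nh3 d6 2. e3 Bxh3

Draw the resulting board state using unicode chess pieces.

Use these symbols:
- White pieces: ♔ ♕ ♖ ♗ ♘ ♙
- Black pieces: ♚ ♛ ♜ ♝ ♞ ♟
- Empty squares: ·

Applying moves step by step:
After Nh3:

♜ ♞ ♝ ♛ ♚ ♝ ♞ ♜
♟ ♟ ♟ ♟ ♟ ♟ ♟ ♟
· · · · · · · ·
· · · · · · · ·
· · · · · · · ·
· · · · · · · ♘
♙ ♙ ♙ ♙ ♙ ♙ ♙ ♙
♖ ♘ ♗ ♕ ♔ ♗ · ♖


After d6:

♜ ♞ ♝ ♛ ♚ ♝ ♞ ♜
♟ ♟ ♟ · ♟ ♟ ♟ ♟
· · · ♟ · · · ·
· · · · · · · ·
· · · · · · · ·
· · · · · · · ♘
♙ ♙ ♙ ♙ ♙ ♙ ♙ ♙
♖ ♘ ♗ ♕ ♔ ♗ · ♖


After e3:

♜ ♞ ♝ ♛ ♚ ♝ ♞ ♜
♟ ♟ ♟ · ♟ ♟ ♟ ♟
· · · ♟ · · · ·
· · · · · · · ·
· · · · · · · ·
· · · · ♙ · · ♘
♙ ♙ ♙ ♙ · ♙ ♙ ♙
♖ ♘ ♗ ♕ ♔ ♗ · ♖


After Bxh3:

♜ ♞ · ♛ ♚ ♝ ♞ ♜
♟ ♟ ♟ · ♟ ♟ ♟ ♟
· · · ♟ · · · ·
· · · · · · · ·
· · · · · · · ·
· · · · ♙ · · ♝
♙ ♙ ♙ ♙ · ♙ ♙ ♙
♖ ♘ ♗ ♕ ♔ ♗ · ♖



  a b c d e f g h
  ─────────────────
8│♜ ♞ · ♛ ♚ ♝ ♞ ♜│8
7│♟ ♟ ♟ · ♟ ♟ ♟ ♟│7
6│· · · ♟ · · · ·│6
5│· · · · · · · ·│5
4│· · · · · · · ·│4
3│· · · · ♙ · · ♝│3
2│♙ ♙ ♙ ♙ · ♙ ♙ ♙│2
1│♖ ♘ ♗ ♕ ♔ ♗ · ♖│1
  ─────────────────
  a b c d e f g h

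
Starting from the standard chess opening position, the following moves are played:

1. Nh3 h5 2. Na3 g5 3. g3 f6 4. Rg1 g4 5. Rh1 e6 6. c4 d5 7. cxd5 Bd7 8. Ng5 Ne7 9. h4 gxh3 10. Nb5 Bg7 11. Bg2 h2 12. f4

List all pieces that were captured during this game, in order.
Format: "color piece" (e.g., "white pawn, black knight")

Tracking captures:
  cxd5: captured black pawn
  gxh3: captured white pawn

black pawn, white pawn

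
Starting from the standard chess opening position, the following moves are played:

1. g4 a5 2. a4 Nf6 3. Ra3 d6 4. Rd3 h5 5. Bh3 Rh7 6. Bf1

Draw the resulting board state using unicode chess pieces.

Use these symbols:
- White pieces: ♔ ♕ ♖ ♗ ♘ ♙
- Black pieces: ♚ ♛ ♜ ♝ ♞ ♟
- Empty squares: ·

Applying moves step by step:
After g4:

♜ ♞ ♝ ♛ ♚ ♝ ♞ ♜
♟ ♟ ♟ ♟ ♟ ♟ ♟ ♟
· · · · · · · ·
· · · · · · · ·
· · · · · · ♙ ·
· · · · · · · ·
♙ ♙ ♙ ♙ ♙ ♙ · ♙
♖ ♘ ♗ ♕ ♔ ♗ ♘ ♖


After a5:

♜ ♞ ♝ ♛ ♚ ♝ ♞ ♜
· ♟ ♟ ♟ ♟ ♟ ♟ ♟
· · · · · · · ·
♟ · · · · · · ·
· · · · · · ♙ ·
· · · · · · · ·
♙ ♙ ♙ ♙ ♙ ♙ · ♙
♖ ♘ ♗ ♕ ♔ ♗ ♘ ♖


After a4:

♜ ♞ ♝ ♛ ♚ ♝ ♞ ♜
· ♟ ♟ ♟ ♟ ♟ ♟ ♟
· · · · · · · ·
♟ · · · · · · ·
♙ · · · · · ♙ ·
· · · · · · · ·
· ♙ ♙ ♙ ♙ ♙ · ♙
♖ ♘ ♗ ♕ ♔ ♗ ♘ ♖


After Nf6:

♜ ♞ ♝ ♛ ♚ ♝ · ♜
· ♟ ♟ ♟ ♟ ♟ ♟ ♟
· · · · · ♞ · ·
♟ · · · · · · ·
♙ · · · · · ♙ ·
· · · · · · · ·
· ♙ ♙ ♙ ♙ ♙ · ♙
♖ ♘ ♗ ♕ ♔ ♗ ♘ ♖


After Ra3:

♜ ♞ ♝ ♛ ♚ ♝ · ♜
· ♟ ♟ ♟ ♟ ♟ ♟ ♟
· · · · · ♞ · ·
♟ · · · · · · ·
♙ · · · · · ♙ ·
♖ · · · · · · ·
· ♙ ♙ ♙ ♙ ♙ · ♙
· ♘ ♗ ♕ ♔ ♗ ♘ ♖


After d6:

♜ ♞ ♝ ♛ ♚ ♝ · ♜
· ♟ ♟ · ♟ ♟ ♟ ♟
· · · ♟ · ♞ · ·
♟ · · · · · · ·
♙ · · · · · ♙ ·
♖ · · · · · · ·
· ♙ ♙ ♙ ♙ ♙ · ♙
· ♘ ♗ ♕ ♔ ♗ ♘ ♖


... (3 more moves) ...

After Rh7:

♜ ♞ ♝ ♛ ♚ ♝ · ·
· ♟ ♟ · ♟ ♟ ♟ ♜
· · · ♟ · ♞ · ·
♟ · · · · · · ♟
♙ · · · · · ♙ ·
· · · ♖ · · · ♗
· ♙ ♙ ♙ ♙ ♙ · ♙
· ♘ ♗ ♕ ♔ · ♘ ♖


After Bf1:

♜ ♞ ♝ ♛ ♚ ♝ · ·
· ♟ ♟ · ♟ ♟ ♟ ♜
· · · ♟ · ♞ · ·
♟ · · · · · · ♟
♙ · · · · · ♙ ·
· · · ♖ · · · ·
· ♙ ♙ ♙ ♙ ♙ · ♙
· ♘ ♗ ♕ ♔ ♗ ♘ ♖



  a b c d e f g h
  ─────────────────
8│♜ ♞ ♝ ♛ ♚ ♝ · ·│8
7│· ♟ ♟ · ♟ ♟ ♟ ♜│7
6│· · · ♟ · ♞ · ·│6
5│♟ · · · · · · ♟│5
4│♙ · · · · · ♙ ·│4
3│· · · ♖ · · · ·│3
2│· ♙ ♙ ♙ ♙ ♙ · ♙│2
1│· ♘ ♗ ♕ ♔ ♗ ♘ ♖│1
  ─────────────────
  a b c d e f g h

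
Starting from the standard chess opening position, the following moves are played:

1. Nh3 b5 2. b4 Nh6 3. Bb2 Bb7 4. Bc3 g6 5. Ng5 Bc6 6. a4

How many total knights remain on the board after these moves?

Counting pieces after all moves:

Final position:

  a b c d e f g h
  ─────────────────
8│♜ ♞ · ♛ ♚ ♝ · ♜│8
7│♟ · ♟ ♟ ♟ ♟ · ♟│7
6│· · ♝ · · · ♟ ♞│6
5│· ♟ · · · · ♘ ·│5
4│♙ ♙ · · · · · ·│4
3│· · ♗ · · · · ·│3
2│· · ♙ ♙ ♙ ♙ ♙ ♙│2
1│♖ ♘ · ♕ ♔ ♗ · ♖│1
  ─────────────────
  a b c d e f g h


4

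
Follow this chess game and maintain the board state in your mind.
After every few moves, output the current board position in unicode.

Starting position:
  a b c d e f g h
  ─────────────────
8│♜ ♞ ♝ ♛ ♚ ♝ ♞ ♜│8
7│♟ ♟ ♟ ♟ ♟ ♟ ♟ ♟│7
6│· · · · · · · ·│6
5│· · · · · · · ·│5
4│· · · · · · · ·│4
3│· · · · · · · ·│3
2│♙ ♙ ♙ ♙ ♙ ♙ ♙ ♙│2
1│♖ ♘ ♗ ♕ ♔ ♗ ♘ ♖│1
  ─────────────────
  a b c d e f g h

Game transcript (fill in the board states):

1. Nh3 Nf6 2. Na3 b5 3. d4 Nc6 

  a b c d e f g h
  ─────────────────
8│♜ · ♝ ♛ ♚ ♝ · ♜│8
7│♟ · ♟ ♟ ♟ ♟ ♟ ♟│7
6│· · ♞ · · ♞ · ·│6
5│· ♟ · · · · · ·│5
4│· · · ♙ · · · ·│4
3│♘ · · · · · · ♘│3
2│♙ ♙ ♙ · ♙ ♙ ♙ ♙│2
1│♖ · ♗ ♕ ♔ ♗ · ♖│1
  ─────────────────
  a b c d e f g h

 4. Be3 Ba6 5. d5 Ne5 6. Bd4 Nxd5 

  a b c d e f g h
  ─────────────────
8│♜ · · ♛ ♚ ♝ · ♜│8
7│♟ · ♟ ♟ ♟ ♟ ♟ ♟│7
6│♝ · · · · · · ·│6
5│· ♟ · ♞ ♞ · · ·│5
4│· · · ♗ · · · ·│4
3│♘ · · · · · · ♘│3
2│♙ ♙ ♙ · ♙ ♙ ♙ ♙│2
1│♖ · · ♕ ♔ ♗ · ♖│1
  ─────────────────
  a b c d e f g h

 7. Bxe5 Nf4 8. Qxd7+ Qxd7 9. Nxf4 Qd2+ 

  a b c d e f g h
  ─────────────────
8│♜ · · · ♚ ♝ · ♜│8
7│♟ · ♟ · ♟ ♟ ♟ ♟│7
6│♝ · · · · · · ·│6
5│· ♟ · · ♗ · · ·│5
4│· · · · · ♘ · ·│4
3│♘ · · · · · · ·│3
2│♙ ♙ ♙ ♛ ♙ ♙ ♙ ♙│2
1│♖ · · · ♔ ♗ · ♖│1
  ─────────────────
  a b c d e f g h

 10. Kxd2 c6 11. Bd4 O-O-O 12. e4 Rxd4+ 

  a b c d e f g h
  ─────────────────
8│· · ♚ · · ♝ · ♜│8
7│♟ · · · ♟ ♟ ♟ ♟│7
6│♝ · ♟ · · · · ·│6
5│· ♟ · · · · · ·│5
4│· · · ♜ ♙ ♘ · ·│4
3│♘ · · · · · · ·│3
2│♙ ♙ ♙ ♔ · ♙ ♙ ♙│2
1│♖ · · · · ♗ · ♖│1
  ─────────────────
  a b c d e f g h

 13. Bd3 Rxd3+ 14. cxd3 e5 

  a b c d e f g h
  ─────────────────
8│· · ♚ · · ♝ · ♜│8
7│♟ · · · · ♟ ♟ ♟│7
6│♝ · ♟ · · · · ·│6
5│· ♟ · · ♟ · · ·│5
4│· · · · ♙ ♘ · ·│4
3│♘ · · ♙ · · · ·│3
2│♙ ♙ · ♔ · ♙ ♙ ♙│2
1│♖ · · · · · · ♖│1
  ─────────────────
  a b c d e f g h


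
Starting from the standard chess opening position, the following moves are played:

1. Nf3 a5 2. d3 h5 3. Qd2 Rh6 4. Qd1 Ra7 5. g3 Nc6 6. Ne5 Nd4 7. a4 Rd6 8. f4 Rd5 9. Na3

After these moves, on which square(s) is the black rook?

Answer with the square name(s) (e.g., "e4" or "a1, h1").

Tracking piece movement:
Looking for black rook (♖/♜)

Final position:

  a b c d e f g h
  ─────────────────
8│· · ♝ ♛ ♚ ♝ ♞ ·│8
7│♜ ♟ ♟ ♟ ♟ ♟ ♟ ·│7
6│· · · · · · · ·│6
5│♟ · · ♜ ♘ · · ♟│5
4│♙ · · ♞ · ♙ · ·│4
3│♘ · · ♙ · · ♙ ·│3
2│· ♙ ♙ · ♙ · · ♙│2
1│♖ · ♗ ♕ ♔ ♗ · ♖│1
  ─────────────────
  a b c d e f g h


a7, d5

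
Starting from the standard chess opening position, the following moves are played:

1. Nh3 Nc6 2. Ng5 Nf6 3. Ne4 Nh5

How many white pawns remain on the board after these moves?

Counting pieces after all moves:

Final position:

  a b c d e f g h
  ─────────────────
8│♜ · ♝ ♛ ♚ ♝ · ♜│8
7│♟ ♟ ♟ ♟ ♟ ♟ ♟ ♟│7
6│· · ♞ · · · · ·│6
5│· · · · · · · ♞│5
4│· · · · ♘ · · ·│4
3│· · · · · · · ·│3
2│♙ ♙ ♙ ♙ ♙ ♙ ♙ ♙│2
1│♖ ♘ ♗ ♕ ♔ ♗ · ♖│1
  ─────────────────
  a b c d e f g h


8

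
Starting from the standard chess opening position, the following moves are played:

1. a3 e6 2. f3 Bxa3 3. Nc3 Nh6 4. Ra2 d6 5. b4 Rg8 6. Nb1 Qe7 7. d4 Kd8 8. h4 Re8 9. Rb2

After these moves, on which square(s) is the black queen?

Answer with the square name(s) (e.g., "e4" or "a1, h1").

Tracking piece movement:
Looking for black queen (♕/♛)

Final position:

  a b c d e f g h
  ─────────────────
8│♜ ♞ ♝ ♚ ♜ · · ·│8
7│♟ ♟ ♟ · ♛ ♟ ♟ ♟│7
6│· · · ♟ ♟ · · ♞│6
5│· · · · · · · ·│5
4│· ♙ · ♙ · · · ♙│4
3│♝ · · · · ♙ · ·│3
2│· ♖ ♙ · ♙ · ♙ ·│2
1│· ♘ ♗ ♕ ♔ ♗ ♘ ♖│1
  ─────────────────
  a b c d e f g h


e7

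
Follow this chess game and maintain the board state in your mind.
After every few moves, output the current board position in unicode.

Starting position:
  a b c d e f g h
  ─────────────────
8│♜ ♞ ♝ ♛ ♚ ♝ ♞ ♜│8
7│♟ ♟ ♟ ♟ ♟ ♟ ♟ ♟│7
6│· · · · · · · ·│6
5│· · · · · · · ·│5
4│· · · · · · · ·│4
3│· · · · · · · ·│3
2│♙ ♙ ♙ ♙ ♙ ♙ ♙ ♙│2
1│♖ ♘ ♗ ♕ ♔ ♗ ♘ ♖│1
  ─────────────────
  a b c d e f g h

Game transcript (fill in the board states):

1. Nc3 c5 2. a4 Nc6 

  a b c d e f g h
  ─────────────────
8│♜ · ♝ ♛ ♚ ♝ ♞ ♜│8
7│♟ ♟ · ♟ ♟ ♟ ♟ ♟│7
6│· · ♞ · · · · ·│6
5│· · ♟ · · · · ·│5
4│♙ · · · · · · ·│4
3│· · ♘ · · · · ·│3
2│· ♙ ♙ ♙ ♙ ♙ ♙ ♙│2
1│♖ · ♗ ♕ ♔ ♗ ♘ ♖│1
  ─────────────────
  a b c d e f g h

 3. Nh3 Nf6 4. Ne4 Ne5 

  a b c d e f g h
  ─────────────────
8│♜ · ♝ ♛ ♚ ♝ · ♜│8
7│♟ ♟ · ♟ ♟ ♟ ♟ ♟│7
6│· · · · · ♞ · ·│6
5│· · ♟ · ♞ · · ·│5
4│♙ · · · ♘ · · ·│4
3│· · · · · · · ♘│3
2│· ♙ ♙ ♙ ♙ ♙ ♙ ♙│2
1│♖ · ♗ ♕ ♔ ♗ · ♖│1
  ─────────────────
  a b c d e f g h

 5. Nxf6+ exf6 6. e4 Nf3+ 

  a b c d e f g h
  ─────────────────
8│♜ · ♝ ♛ ♚ ♝ · ♜│8
7│♟ ♟ · ♟ · ♟ ♟ ♟│7
6│· · · · · ♟ · ·│6
5│· · ♟ · · · · ·│5
4│♙ · · · ♙ · · ·│4
3│· · · · · ♞ · ♘│3
2│· ♙ ♙ ♙ · ♙ ♙ ♙│2
1│♖ · ♗ ♕ ♔ ♗ · ♖│1
  ─────────────────
  a b c d e f g h

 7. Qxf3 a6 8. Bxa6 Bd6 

  a b c d e f g h
  ─────────────────
8│♜ · ♝ ♛ ♚ · · ♜│8
7│· ♟ · ♟ · ♟ ♟ ♟│7
6│♗ · · ♝ · ♟ · ·│6
5│· · ♟ · · · · ·│5
4│♙ · · · ♙ · · ·│4
3│· · · · · ♕ · ♘│3
2│· ♙ ♙ ♙ · ♙ ♙ ♙│2
1│♖ · ♗ · ♔ · · ♖│1
  ─────────────────
  a b c d e f g h

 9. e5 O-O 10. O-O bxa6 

  a b c d e f g h
  ─────────────────
8│♜ · ♝ ♛ · ♜ ♚ ·│8
7│· · · ♟ · ♟ ♟ ♟│7
6│♟ · · ♝ · ♟ · ·│6
5│· · ♟ · ♙ · · ·│5
4│♙ · · · · · · ·│4
3│· · · · · ♕ · ♘│3
2│· ♙ ♙ ♙ · ♙ ♙ ♙│2
1│♖ · ♗ · · ♖ ♔ ·│1
  ─────────────────
  a b c d e f g h



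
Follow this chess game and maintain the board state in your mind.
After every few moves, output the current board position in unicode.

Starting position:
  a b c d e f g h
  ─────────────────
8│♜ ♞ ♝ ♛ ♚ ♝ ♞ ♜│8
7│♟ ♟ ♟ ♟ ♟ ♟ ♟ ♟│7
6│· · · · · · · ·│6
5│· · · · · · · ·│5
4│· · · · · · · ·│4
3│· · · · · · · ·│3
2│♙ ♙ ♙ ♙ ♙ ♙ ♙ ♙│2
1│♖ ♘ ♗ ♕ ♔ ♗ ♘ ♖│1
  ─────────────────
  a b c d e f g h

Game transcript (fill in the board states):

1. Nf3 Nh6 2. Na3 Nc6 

  a b c d e f g h
  ─────────────────
8│♜ · ♝ ♛ ♚ ♝ · ♜│8
7│♟ ♟ ♟ ♟ ♟ ♟ ♟ ♟│7
6│· · ♞ · · · · ♞│6
5│· · · · · · · ·│5
4│· · · · · · · ·│4
3│♘ · · · · ♘ · ·│3
2│♙ ♙ ♙ ♙ ♙ ♙ ♙ ♙│2
1│♖ · ♗ ♕ ♔ ♗ · ♖│1
  ─────────────────
  a b c d e f g h

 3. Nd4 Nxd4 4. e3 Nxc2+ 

  a b c d e f g h
  ─────────────────
8│♜ · ♝ ♛ ♚ ♝ · ♜│8
7│♟ ♟ ♟ ♟ ♟ ♟ ♟ ♟│7
6│· · · · · · · ♞│6
5│· · · · · · · ·│5
4│· · · · · · · ·│4
3│♘ · · · ♙ · · ·│3
2│♙ ♙ ♞ ♙ · ♙ ♙ ♙│2
1│♖ · ♗ ♕ ♔ ♗ · ♖│1
  ─────────────────
  a b c d e f g h

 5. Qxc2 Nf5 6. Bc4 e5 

  a b c d e f g h
  ─────────────────
8│♜ · ♝ ♛ ♚ ♝ · ♜│8
7│♟ ♟ ♟ ♟ · ♟ ♟ ♟│7
6│· · · · · · · ·│6
5│· · · · ♟ ♞ · ·│5
4│· · ♗ · · · · ·│4
3│♘ · · · ♙ · · ·│3
2│♙ ♙ ♕ ♙ · ♙ ♙ ♙│2
1│♖ · ♗ · ♔ · · ♖│1
  ─────────────────
  a b c d e f g h

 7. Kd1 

  a b c d e f g h
  ─────────────────
8│♜ · ♝ ♛ ♚ ♝ · ♜│8
7│♟ ♟ ♟ ♟ · ♟ ♟ ♟│7
6│· · · · · · · ·│6
5│· · · · ♟ ♞ · ·│5
4│· · ♗ · · · · ·│4
3│♘ · · · ♙ · · ·│3
2│♙ ♙ ♕ ♙ · ♙ ♙ ♙│2
1│♖ · ♗ ♔ · · · ♖│1
  ─────────────────
  a b c d e f g h


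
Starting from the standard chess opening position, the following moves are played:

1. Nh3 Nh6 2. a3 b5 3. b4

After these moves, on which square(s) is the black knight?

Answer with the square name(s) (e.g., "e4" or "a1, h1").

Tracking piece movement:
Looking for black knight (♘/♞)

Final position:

  a b c d e f g h
  ─────────────────
8│♜ ♞ ♝ ♛ ♚ ♝ · ♜│8
7│♟ · ♟ ♟ ♟ ♟ ♟ ♟│7
6│· · · · · · · ♞│6
5│· ♟ · · · · · ·│5
4│· ♙ · · · · · ·│4
3│♙ · · · · · · ♘│3
2│· · ♙ ♙ ♙ ♙ ♙ ♙│2
1│♖ ♘ ♗ ♕ ♔ ♗ · ♖│1
  ─────────────────
  a b c d e f g h


b8, h6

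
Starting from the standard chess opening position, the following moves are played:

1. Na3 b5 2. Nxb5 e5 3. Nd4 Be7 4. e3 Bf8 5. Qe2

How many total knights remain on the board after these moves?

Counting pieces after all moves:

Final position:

  a b c d e f g h
  ─────────────────
8│♜ ♞ ♝ ♛ ♚ ♝ ♞ ♜│8
7│♟ · ♟ ♟ · ♟ ♟ ♟│7
6│· · · · · · · ·│6
5│· · · · ♟ · · ·│5
4│· · · ♘ · · · ·│4
3│· · · · ♙ · · ·│3
2│♙ ♙ ♙ ♙ ♕ ♙ ♙ ♙│2
1│♖ · ♗ · ♔ ♗ ♘ ♖│1
  ─────────────────
  a b c d e f g h


4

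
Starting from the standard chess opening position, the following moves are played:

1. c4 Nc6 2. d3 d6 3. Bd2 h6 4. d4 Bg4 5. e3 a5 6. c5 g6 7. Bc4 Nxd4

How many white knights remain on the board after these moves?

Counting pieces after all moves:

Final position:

  a b c d e f g h
  ─────────────────
8│♜ · · ♛ ♚ ♝ ♞ ♜│8
7│· ♟ ♟ · ♟ ♟ · ·│7
6│· · · ♟ · · ♟ ♟│6
5│♟ · ♙ · · · · ·│5
4│· · ♗ ♞ · · ♝ ·│4
3│· · · · ♙ · · ·│3
2│♙ ♙ · ♗ · ♙ ♙ ♙│2
1│♖ ♘ · ♕ ♔ · ♘ ♖│1
  ─────────────────
  a b c d e f g h


2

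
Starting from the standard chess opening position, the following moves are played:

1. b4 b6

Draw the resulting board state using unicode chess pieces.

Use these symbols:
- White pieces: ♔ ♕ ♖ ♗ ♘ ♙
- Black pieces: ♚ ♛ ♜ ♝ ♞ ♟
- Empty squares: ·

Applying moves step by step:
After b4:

♜ ♞ ♝ ♛ ♚ ♝ ♞ ♜
♟ ♟ ♟ ♟ ♟ ♟ ♟ ♟
· · · · · · · ·
· · · · · · · ·
· ♙ · · · · · ·
· · · · · · · ·
♙ · ♙ ♙ ♙ ♙ ♙ ♙
♖ ♘ ♗ ♕ ♔ ♗ ♘ ♖


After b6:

♜ ♞ ♝ ♛ ♚ ♝ ♞ ♜
♟ · ♟ ♟ ♟ ♟ ♟ ♟
· ♟ · · · · · ·
· · · · · · · ·
· ♙ · · · · · ·
· · · · · · · ·
♙ · ♙ ♙ ♙ ♙ ♙ ♙
♖ ♘ ♗ ♕ ♔ ♗ ♘ ♖



  a b c d e f g h
  ─────────────────
8│♜ ♞ ♝ ♛ ♚ ♝ ♞ ♜│8
7│♟ · ♟ ♟ ♟ ♟ ♟ ♟│7
6│· ♟ · · · · · ·│6
5│· · · · · · · ·│5
4│· ♙ · · · · · ·│4
3│· · · · · · · ·│3
2│♙ · ♙ ♙ ♙ ♙ ♙ ♙│2
1│♖ ♘ ♗ ♕ ♔ ♗ ♘ ♖│1
  ─────────────────
  a b c d e f g h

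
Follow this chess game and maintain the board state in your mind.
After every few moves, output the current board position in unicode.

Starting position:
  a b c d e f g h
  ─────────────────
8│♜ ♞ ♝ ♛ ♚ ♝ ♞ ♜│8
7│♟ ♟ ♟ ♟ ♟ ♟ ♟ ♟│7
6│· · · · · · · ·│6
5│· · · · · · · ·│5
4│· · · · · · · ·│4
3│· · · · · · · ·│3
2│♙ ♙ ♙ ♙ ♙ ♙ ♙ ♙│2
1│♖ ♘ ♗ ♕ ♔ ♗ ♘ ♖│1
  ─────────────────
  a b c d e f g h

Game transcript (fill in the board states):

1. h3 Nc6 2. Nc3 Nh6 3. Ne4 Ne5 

  a b c d e f g h
  ─────────────────
8│♜ · ♝ ♛ ♚ ♝ · ♜│8
7│♟ ♟ ♟ ♟ ♟ ♟ ♟ ♟│7
6│· · · · · · · ♞│6
5│· · · · ♞ · · ·│5
4│· · · · ♘ · · ·│4
3│· · · · · · · ♙│3
2│♙ ♙ ♙ ♙ ♙ ♙ ♙ ·│2
1│♖ · ♗ ♕ ♔ ♗ ♘ ♖│1
  ─────────────────
  a b c d e f g h

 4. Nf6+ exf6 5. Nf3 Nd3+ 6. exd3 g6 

  a b c d e f g h
  ─────────────────
8│♜ · ♝ ♛ ♚ ♝ · ♜│8
7│♟ ♟ ♟ ♟ · ♟ · ♟│7
6│· · · · · ♟ ♟ ♞│6
5│· · · · · · · ·│5
4│· · · · · · · ·│4
3│· · · ♙ · ♘ · ♙│3
2│♙ ♙ ♙ ♙ · ♙ ♙ ·│2
1│♖ · ♗ ♕ ♔ ♗ · ♖│1
  ─────────────────
  a b c d e f g h

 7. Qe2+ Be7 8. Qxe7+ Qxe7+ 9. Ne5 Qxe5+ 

  a b c d e f g h
  ─────────────────
8│♜ · ♝ · ♚ · · ♜│8
7│♟ ♟ ♟ ♟ · ♟ · ♟│7
6│· · · · · ♟ ♟ ♞│6
5│· · · · ♛ · · ·│5
4│· · · · · · · ·│4
3│· · · ♙ · · · ♙│3
2│♙ ♙ ♙ ♙ · ♙ ♙ ·│2
1│♖ · ♗ · ♔ ♗ · ♖│1
  ─────────────────
  a b c d e f g h

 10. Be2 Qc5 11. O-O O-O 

  a b c d e f g h
  ─────────────────
8│♜ · ♝ · · ♜ ♚ ·│8
7│♟ ♟ ♟ ♟ · ♟ · ♟│7
6│· · · · · ♟ ♟ ♞│6
5│· · ♛ · · · · ·│5
4│· · · · · · · ·│4
3│· · · ♙ · · · ♙│3
2│♙ ♙ ♙ ♙ ♗ ♙ ♙ ·│2
1│♖ · ♗ · · ♖ ♔ ·│1
  ─────────────────
  a b c d e f g h


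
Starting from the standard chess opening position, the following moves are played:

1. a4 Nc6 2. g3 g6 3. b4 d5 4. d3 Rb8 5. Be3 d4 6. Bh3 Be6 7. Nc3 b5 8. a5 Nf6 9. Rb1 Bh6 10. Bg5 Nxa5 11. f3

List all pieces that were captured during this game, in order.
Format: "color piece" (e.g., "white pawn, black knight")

Tracking captures:
  Nxa5: captured white pawn

white pawn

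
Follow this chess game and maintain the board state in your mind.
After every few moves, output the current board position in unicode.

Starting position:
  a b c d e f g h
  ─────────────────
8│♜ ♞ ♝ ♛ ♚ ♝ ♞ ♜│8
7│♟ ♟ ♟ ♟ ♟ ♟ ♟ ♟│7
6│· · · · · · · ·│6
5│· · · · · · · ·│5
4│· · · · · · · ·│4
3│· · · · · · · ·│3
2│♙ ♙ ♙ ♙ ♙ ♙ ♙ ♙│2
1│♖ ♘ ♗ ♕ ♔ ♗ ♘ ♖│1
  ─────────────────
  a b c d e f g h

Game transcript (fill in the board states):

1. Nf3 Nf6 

  a b c d e f g h
  ─────────────────
8│♜ ♞ ♝ ♛ ♚ ♝ · ♜│8
7│♟ ♟ ♟ ♟ ♟ ♟ ♟ ♟│7
6│· · · · · ♞ · ·│6
5│· · · · · · · ·│5
4│· · · · · · · ·│4
3│· · · · · ♘ · ·│3
2│♙ ♙ ♙ ♙ ♙ ♙ ♙ ♙│2
1│♖ ♘ ♗ ♕ ♔ ♗ · ♖│1
  ─────────────────
  a b c d e f g h

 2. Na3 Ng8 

  a b c d e f g h
  ─────────────────
8│♜ ♞ ♝ ♛ ♚ ♝ ♞ ♜│8
7│♟ ♟ ♟ ♟ ♟ ♟ ♟ ♟│7
6│· · · · · · · ·│6
5│· · · · · · · ·│5
4│· · · · · · · ·│4
3│♘ · · · · ♘ · ·│3
2│♙ ♙ ♙ ♙ ♙ ♙ ♙ ♙│2
1│♖ · ♗ ♕ ♔ ♗ · ♖│1
  ─────────────────
  a b c d e f g h

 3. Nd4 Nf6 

  a b c d e f g h
  ─────────────────
8│♜ ♞ ♝ ♛ ♚ ♝ · ♜│8
7│♟ ♟ ♟ ♟ ♟ ♟ ♟ ♟│7
6│· · · · · ♞ · ·│6
5│· · · · · · · ·│5
4│· · · ♘ · · · ·│4
3│♘ · · · · · · ·│3
2│♙ ♙ ♙ ♙ ♙ ♙ ♙ ♙│2
1│♖ · ♗ ♕ ♔ ♗ · ♖│1
  ─────────────────
  a b c d e f g h

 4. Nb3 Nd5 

  a b c d e f g h
  ─────────────────
8│♜ ♞ ♝ ♛ ♚ ♝ · ♜│8
7│♟ ♟ ♟ ♟ ♟ ♟ ♟ ♟│7
6│· · · · · · · ·│6
5│· · · ♞ · · · ·│5
4│· · · · · · · ·│4
3│♘ ♘ · · · · · ·│3
2│♙ ♙ ♙ ♙ ♙ ♙ ♙ ♙│2
1│♖ · ♗ ♕ ♔ ♗ · ♖│1
  ─────────────────
  a b c d e f g h

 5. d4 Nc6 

  a b c d e f g h
  ─────────────────
8│♜ · ♝ ♛ ♚ ♝ · ♜│8
7│♟ ♟ ♟ ♟ ♟ ♟ ♟ ♟│7
6│· · ♞ · · · · ·│6
5│· · · ♞ · · · ·│5
4│· · · ♙ · · · ·│4
3│♘ ♘ · · · · · ·│3
2│♙ ♙ ♙ · ♙ ♙ ♙ ♙│2
1│♖ · ♗ ♕ ♔ ♗ · ♖│1
  ─────────────────
  a b c d e f g h



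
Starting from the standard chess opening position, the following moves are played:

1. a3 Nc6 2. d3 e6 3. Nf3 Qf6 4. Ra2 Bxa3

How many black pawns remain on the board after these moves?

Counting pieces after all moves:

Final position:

  a b c d e f g h
  ─────────────────
8│♜ · ♝ · ♚ · ♞ ♜│8
7│♟ ♟ ♟ ♟ · ♟ ♟ ♟│7
6│· · ♞ · ♟ ♛ · ·│6
5│· · · · · · · ·│5
4│· · · · · · · ·│4
3│♝ · · ♙ · ♘ · ·│3
2│♖ ♙ ♙ · ♙ ♙ ♙ ♙│2
1│· ♘ ♗ ♕ ♔ ♗ · ♖│1
  ─────────────────
  a b c d e f g h


8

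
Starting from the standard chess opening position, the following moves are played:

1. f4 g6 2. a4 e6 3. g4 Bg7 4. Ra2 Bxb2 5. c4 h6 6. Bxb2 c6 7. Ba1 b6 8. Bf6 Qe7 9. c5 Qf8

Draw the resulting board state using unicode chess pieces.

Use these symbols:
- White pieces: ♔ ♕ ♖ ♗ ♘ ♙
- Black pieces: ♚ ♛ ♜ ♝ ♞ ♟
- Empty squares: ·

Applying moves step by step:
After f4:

♜ ♞ ♝ ♛ ♚ ♝ ♞ ♜
♟ ♟ ♟ ♟ ♟ ♟ ♟ ♟
· · · · · · · ·
· · · · · · · ·
· · · · · ♙ · ·
· · · · · · · ·
♙ ♙ ♙ ♙ ♙ · ♙ ♙
♖ ♘ ♗ ♕ ♔ ♗ ♘ ♖


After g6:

♜ ♞ ♝ ♛ ♚ ♝ ♞ ♜
♟ ♟ ♟ ♟ ♟ ♟ · ♟
· · · · · · ♟ ·
· · · · · · · ·
· · · · · ♙ · ·
· · · · · · · ·
♙ ♙ ♙ ♙ ♙ · ♙ ♙
♖ ♘ ♗ ♕ ♔ ♗ ♘ ♖


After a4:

♜ ♞ ♝ ♛ ♚ ♝ ♞ ♜
♟ ♟ ♟ ♟ ♟ ♟ · ♟
· · · · · · ♟ ·
· · · · · · · ·
♙ · · · · ♙ · ·
· · · · · · · ·
· ♙ ♙ ♙ ♙ · ♙ ♙
♖ ♘ ♗ ♕ ♔ ♗ ♘ ♖


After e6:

♜ ♞ ♝ ♛ ♚ ♝ ♞ ♜
♟ ♟ ♟ ♟ · ♟ · ♟
· · · · ♟ · ♟ ·
· · · · · · · ·
♙ · · · · ♙ · ·
· · · · · · · ·
· ♙ ♙ ♙ ♙ · ♙ ♙
♖ ♘ ♗ ♕ ♔ ♗ ♘ ♖


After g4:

♜ ♞ ♝ ♛ ♚ ♝ ♞ ♜
♟ ♟ ♟ ♟ · ♟ · ♟
· · · · ♟ · ♟ ·
· · · · · · · ·
♙ · · · · ♙ ♙ ·
· · · · · · · ·
· ♙ ♙ ♙ ♙ · · ♙
♖ ♘ ♗ ♕ ♔ ♗ ♘ ♖


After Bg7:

♜ ♞ ♝ ♛ ♚ · ♞ ♜
♟ ♟ ♟ ♟ · ♟ ♝ ♟
· · · · ♟ · ♟ ·
· · · · · · · ·
♙ · · · · ♙ ♙ ·
· · · · · · · ·
· ♙ ♙ ♙ ♙ · · ♙
♖ ♘ ♗ ♕ ♔ ♗ ♘ ♖


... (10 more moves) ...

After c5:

♜ ♞ ♝ · ♚ · ♞ ♜
♟ · · ♟ ♛ ♟ · ·
· ♟ ♟ · ♟ ♗ ♟ ♟
· · ♙ · · · · ·
♙ · · · · ♙ ♙ ·
· · · · · · · ·
♖ · · ♙ ♙ · · ♙
· ♘ · ♕ ♔ ♗ ♘ ♖


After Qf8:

♜ ♞ ♝ · ♚ ♛ ♞ ♜
♟ · · ♟ · ♟ · ·
· ♟ ♟ · ♟ ♗ ♟ ♟
· · ♙ · · · · ·
♙ · · · · ♙ ♙ ·
· · · · · · · ·
♖ · · ♙ ♙ · · ♙
· ♘ · ♕ ♔ ♗ ♘ ♖



  a b c d e f g h
  ─────────────────
8│♜ ♞ ♝ · ♚ ♛ ♞ ♜│8
7│♟ · · ♟ · ♟ · ·│7
6│· ♟ ♟ · ♟ ♗ ♟ ♟│6
5│· · ♙ · · · · ·│5
4│♙ · · · · ♙ ♙ ·│4
3│· · · · · · · ·│3
2│♖ · · ♙ ♙ · · ♙│2
1│· ♘ · ♕ ♔ ♗ ♘ ♖│1
  ─────────────────
  a b c d e f g h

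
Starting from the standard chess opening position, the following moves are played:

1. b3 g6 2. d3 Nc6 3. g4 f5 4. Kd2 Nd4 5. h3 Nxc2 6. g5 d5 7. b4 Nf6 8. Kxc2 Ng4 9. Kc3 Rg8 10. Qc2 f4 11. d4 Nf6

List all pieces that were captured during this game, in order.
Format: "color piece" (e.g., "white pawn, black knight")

Tracking captures:
  Nxc2: captured white pawn
  Kxc2: captured black knight

white pawn, black knight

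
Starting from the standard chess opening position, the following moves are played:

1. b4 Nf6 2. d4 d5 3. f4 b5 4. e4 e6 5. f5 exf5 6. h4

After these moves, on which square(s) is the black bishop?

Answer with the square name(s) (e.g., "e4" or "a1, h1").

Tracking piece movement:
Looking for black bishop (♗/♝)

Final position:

  a b c d e f g h
  ─────────────────
8│♜ ♞ ♝ ♛ ♚ ♝ · ♜│8
7│♟ · ♟ · · ♟ ♟ ♟│7
6│· · · · · ♞ · ·│6
5│· ♟ · ♟ · ♟ · ·│5
4│· ♙ · ♙ ♙ · · ♙│4
3│· · · · · · · ·│3
2│♙ · ♙ · · · ♙ ·│2
1│♖ ♘ ♗ ♕ ♔ ♗ ♘ ♖│1
  ─────────────────
  a b c d e f g h


c8, f8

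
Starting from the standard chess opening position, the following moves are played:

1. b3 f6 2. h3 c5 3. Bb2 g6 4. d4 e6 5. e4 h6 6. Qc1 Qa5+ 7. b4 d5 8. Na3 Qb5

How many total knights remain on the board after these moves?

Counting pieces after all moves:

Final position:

  a b c d e f g h
  ─────────────────
8│♜ ♞ ♝ · ♚ ♝ ♞ ♜│8
7│♟ ♟ · · · · · ·│7
6│· · · · ♟ ♟ ♟ ♟│6
5│· ♛ ♟ ♟ · · · ·│5
4│· ♙ · ♙ ♙ · · ·│4
3│♘ · · · · · · ♙│3
2│♙ ♗ ♙ · · ♙ ♙ ·│2
1│♖ · ♕ · ♔ ♗ ♘ ♖│1
  ─────────────────
  a b c d e f g h


4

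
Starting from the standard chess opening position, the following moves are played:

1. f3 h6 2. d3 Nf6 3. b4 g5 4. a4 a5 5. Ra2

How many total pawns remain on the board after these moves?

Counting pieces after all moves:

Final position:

  a b c d e f g h
  ─────────────────
8│♜ ♞ ♝ ♛ ♚ ♝ · ♜│8
7│· ♟ ♟ ♟ ♟ ♟ · ·│7
6│· · · · · ♞ · ♟│6
5│♟ · · · · · ♟ ·│5
4│♙ ♙ · · · · · ·│4
3│· · · ♙ · ♙ · ·│3
2│♖ · ♙ · ♙ · ♙ ♙│2
1│· ♘ ♗ ♕ ♔ ♗ ♘ ♖│1
  ─────────────────
  a b c d e f g h


16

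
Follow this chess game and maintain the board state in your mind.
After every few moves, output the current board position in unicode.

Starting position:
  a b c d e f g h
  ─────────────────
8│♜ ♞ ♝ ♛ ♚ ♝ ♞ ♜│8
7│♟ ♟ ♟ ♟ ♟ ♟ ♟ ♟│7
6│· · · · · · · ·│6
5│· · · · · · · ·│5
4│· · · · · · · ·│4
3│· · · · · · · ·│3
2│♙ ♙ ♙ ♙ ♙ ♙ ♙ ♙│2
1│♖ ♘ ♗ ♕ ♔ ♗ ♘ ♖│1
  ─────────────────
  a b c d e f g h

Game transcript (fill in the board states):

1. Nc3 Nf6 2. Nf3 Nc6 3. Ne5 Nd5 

  a b c d e f g h
  ─────────────────
8│♜ · ♝ ♛ ♚ ♝ · ♜│8
7│♟ ♟ ♟ ♟ ♟ ♟ ♟ ♟│7
6│· · ♞ · · · · ·│6
5│· · · ♞ ♘ · · ·│5
4│· · · · · · · ·│4
3│· · ♘ · · · · ·│3
2│♙ ♙ ♙ ♙ ♙ ♙ ♙ ♙│2
1│♖ · ♗ ♕ ♔ ♗ · ♖│1
  ─────────────────
  a b c d e f g h

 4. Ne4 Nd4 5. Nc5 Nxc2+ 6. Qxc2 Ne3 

  a b c d e f g h
  ─────────────────
8│♜ · ♝ ♛ ♚ ♝ · ♜│8
7│♟ ♟ ♟ ♟ ♟ ♟ ♟ ♟│7
6│· · · · · · · ·│6
5│· · ♘ · ♘ · · ·│5
4│· · · · · · · ·│4
3│· · · · ♞ · · ·│3
2│♙ ♙ ♕ ♙ ♙ ♙ ♙ ♙│2
1│♖ · ♗ · ♔ ♗ · ♖│1
  ─────────────────
  a b c d e f g h

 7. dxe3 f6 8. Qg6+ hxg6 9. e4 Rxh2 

  a b c d e f g h
  ─────────────────
8│♜ · ♝ ♛ ♚ ♝ · ·│8
7│♟ ♟ ♟ ♟ ♟ · ♟ ·│7
6│· · · · · ♟ ♟ ·│6
5│· · ♘ · ♘ · · ·│5
4│· · · · ♙ · · ·│4
3│· · · · · · · ·│3
2│♙ ♙ · · ♙ ♙ ♙ ♜│2
1│♖ · ♗ · ♔ ♗ · ♖│1
  ─────────────────
  a b c d e f g h

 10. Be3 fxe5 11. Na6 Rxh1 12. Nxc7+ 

  a b c d e f g h
  ─────────────────
8│♜ · ♝ ♛ ♚ ♝ · ·│8
7│♟ ♟ ♘ ♟ ♟ · ♟ ·│7
6│· · · · · · ♟ ·│6
5│· · · · ♟ · · ·│5
4│· · · · ♙ · · ·│4
3│· · · · ♗ · · ·│3
2│♙ ♙ · · ♙ ♙ ♙ ·│2
1│♖ · · · ♔ ♗ · ♜│1
  ─────────────────
  a b c d e f g h


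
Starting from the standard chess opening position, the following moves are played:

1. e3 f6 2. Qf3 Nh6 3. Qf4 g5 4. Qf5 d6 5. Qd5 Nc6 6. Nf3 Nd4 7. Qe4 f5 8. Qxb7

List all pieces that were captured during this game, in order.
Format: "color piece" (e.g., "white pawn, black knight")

Tracking captures:
  Qxb7: captured black pawn

black pawn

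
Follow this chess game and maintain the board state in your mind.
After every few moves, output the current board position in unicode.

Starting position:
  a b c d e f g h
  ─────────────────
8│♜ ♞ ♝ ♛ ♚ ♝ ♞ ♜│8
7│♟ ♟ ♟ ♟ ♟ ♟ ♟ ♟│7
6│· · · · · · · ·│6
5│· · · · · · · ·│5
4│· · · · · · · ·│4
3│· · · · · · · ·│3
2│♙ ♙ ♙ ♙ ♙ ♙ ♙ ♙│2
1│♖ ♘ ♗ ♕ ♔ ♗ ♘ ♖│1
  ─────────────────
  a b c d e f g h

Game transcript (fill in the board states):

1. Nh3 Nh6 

  a b c d e f g h
  ─────────────────
8│♜ ♞ ♝ ♛ ♚ ♝ · ♜│8
7│♟ ♟ ♟ ♟ ♟ ♟ ♟ ♟│7
6│· · · · · · · ♞│6
5│· · · · · · · ·│5
4│· · · · · · · ·│4
3│· · · · · · · ♘│3
2│♙ ♙ ♙ ♙ ♙ ♙ ♙ ♙│2
1│♖ ♘ ♗ ♕ ♔ ♗ · ♖│1
  ─────────────────
  a b c d e f g h

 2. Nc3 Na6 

  a b c d e f g h
  ─────────────────
8│♜ · ♝ ♛ ♚ ♝ · ♜│8
7│♟ ♟ ♟ ♟ ♟ ♟ ♟ ♟│7
6│♞ · · · · · · ♞│6
5│· · · · · · · ·│5
4│· · · · · · · ·│4
3│· · ♘ · · · · ♘│3
2│♙ ♙ ♙ ♙ ♙ ♙ ♙ ♙│2
1│♖ · ♗ ♕ ♔ ♗ · ♖│1
  ─────────────────
  a b c d e f g h

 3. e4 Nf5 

  a b c d e f g h
  ─────────────────
8│♜ · ♝ ♛ ♚ ♝ · ♜│8
7│♟ ♟ ♟ ♟ ♟ ♟ ♟ ♟│7
6│♞ · · · · · · ·│6
5│· · · · · ♞ · ·│5
4│· · · · ♙ · · ·│4
3│· · ♘ · · · · ♘│3
2│♙ ♙ ♙ ♙ · ♙ ♙ ♙│2
1│♖ · ♗ ♕ ♔ ♗ · ♖│1
  ─────────────────
  a b c d e f g h

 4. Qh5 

  a b c d e f g h
  ─────────────────
8│♜ · ♝ ♛ ♚ ♝ · ♜│8
7│♟ ♟ ♟ ♟ ♟ ♟ ♟ ♟│7
6│♞ · · · · · · ·│6
5│· · · · · ♞ · ♕│5
4│· · · · ♙ · · ·│4
3│· · ♘ · · · · ♘│3
2│♙ ♙ ♙ ♙ · ♙ ♙ ♙│2
1│♖ · ♗ · ♔ ♗ · ♖│1
  ─────────────────
  a b c d e f g h
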